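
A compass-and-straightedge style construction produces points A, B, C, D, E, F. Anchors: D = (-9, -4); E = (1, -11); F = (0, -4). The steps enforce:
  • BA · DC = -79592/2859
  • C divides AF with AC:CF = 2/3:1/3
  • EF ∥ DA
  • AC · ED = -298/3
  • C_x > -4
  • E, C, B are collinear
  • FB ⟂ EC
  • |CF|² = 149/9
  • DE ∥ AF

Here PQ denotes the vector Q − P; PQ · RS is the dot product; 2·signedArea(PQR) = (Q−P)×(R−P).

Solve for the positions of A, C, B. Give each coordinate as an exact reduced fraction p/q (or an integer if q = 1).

A = (-10, 3)
B = (-1764/953, -4631/953)
C = (-10/3, -5/3)

1. A_x = -10  [DE ∥ AF ∩ EF ∥ DA]
2. A_y = 3  [DE ∥ AF ∩ EF ∥ DA]
   → A = (-10, 3)
3. C_x = -10/3  [C divides AF with AC:CF = 2/3:1/3]
4. C_y = -5/3  [C divides AF with AC:CF = 2/3:1/3]
   → C = (-10/3, -5/3)
5. B_x = -1764/953  [E, C, B are collinear ∩ FB ⟂ EC]
6. B_y = -4631/953  [E, C, B are collinear ∩ FB ⟂ EC]
   → B = (-1764/953, -4631/953)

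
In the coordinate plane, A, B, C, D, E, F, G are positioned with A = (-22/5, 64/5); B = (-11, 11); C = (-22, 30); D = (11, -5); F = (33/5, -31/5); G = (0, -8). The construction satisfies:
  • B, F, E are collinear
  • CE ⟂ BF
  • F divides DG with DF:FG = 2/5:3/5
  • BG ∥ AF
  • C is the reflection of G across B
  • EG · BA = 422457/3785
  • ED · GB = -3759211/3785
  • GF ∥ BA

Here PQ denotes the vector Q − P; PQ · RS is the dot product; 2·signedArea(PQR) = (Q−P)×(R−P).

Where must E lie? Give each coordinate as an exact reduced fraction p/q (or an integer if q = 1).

1. E_x = -98879/3785  [B, F, E are collinear ∩ CE ⟂ BF]
2. E_y = 97578/3785  [B, F, E are collinear ∩ CE ⟂ BF]
   → E = (-98879/3785, 97578/3785)

E = (-98879/3785, 97578/3785)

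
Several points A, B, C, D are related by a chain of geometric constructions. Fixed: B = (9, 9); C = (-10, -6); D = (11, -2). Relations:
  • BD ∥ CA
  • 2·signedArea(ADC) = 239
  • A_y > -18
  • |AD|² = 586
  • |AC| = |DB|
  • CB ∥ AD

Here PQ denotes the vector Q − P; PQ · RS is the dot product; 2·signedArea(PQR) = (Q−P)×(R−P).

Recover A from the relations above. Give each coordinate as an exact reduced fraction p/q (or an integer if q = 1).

A = (-8, -17)

1. A_x = -8  [CB ∥ AD ∩ BD ∥ CA]
2. A_y = -17  [CB ∥ AD ∩ BD ∥ CA]
   → A = (-8, -17)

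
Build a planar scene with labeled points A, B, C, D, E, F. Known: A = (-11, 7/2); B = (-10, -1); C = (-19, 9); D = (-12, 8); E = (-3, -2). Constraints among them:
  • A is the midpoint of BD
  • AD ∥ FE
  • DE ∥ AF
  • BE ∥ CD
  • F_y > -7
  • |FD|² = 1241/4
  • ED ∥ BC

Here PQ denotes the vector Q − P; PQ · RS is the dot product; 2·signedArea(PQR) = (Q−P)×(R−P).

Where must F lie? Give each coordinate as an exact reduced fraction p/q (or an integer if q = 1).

1. F_x = -2  [AD ∥ FE ∩ DE ∥ AF]
2. F_y = -13/2  [AD ∥ FE ∩ DE ∥ AF]
   → F = (-2, -13/2)

F = (-2, -13/2)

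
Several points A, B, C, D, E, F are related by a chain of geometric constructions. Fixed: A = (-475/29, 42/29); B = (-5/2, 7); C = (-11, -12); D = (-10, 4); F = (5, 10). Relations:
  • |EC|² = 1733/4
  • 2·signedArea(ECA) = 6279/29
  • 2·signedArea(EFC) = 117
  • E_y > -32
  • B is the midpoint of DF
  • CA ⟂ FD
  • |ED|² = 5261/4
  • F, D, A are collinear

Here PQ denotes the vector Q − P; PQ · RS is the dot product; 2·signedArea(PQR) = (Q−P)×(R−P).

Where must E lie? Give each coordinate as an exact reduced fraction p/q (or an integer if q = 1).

1. E_x = -39/2  [2·signedArea(ECA) = 6279/29 ∩ 2·signedArea(EFC) = 117]
2. E_y = -31  [2·signedArea(ECA) = 6279/29 ∩ 2·signedArea(EFC) = 117]
   → E = (-39/2, -31)

E = (-39/2, -31)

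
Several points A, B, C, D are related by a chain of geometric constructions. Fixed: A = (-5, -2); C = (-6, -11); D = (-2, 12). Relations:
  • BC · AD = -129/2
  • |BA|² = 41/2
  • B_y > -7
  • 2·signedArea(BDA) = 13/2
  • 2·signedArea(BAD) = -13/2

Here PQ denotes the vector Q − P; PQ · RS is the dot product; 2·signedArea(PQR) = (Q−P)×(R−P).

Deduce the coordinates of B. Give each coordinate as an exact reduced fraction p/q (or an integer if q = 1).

1. B_x = -11/2  [2·signedArea(BDA) = 13/2 ∩ BC · AD = -129/2]
2. B_y = -13/2  [2·signedArea(BDA) = 13/2 ∩ BC · AD = -129/2]
   → B = (-11/2, -13/2)

B = (-11/2, -13/2)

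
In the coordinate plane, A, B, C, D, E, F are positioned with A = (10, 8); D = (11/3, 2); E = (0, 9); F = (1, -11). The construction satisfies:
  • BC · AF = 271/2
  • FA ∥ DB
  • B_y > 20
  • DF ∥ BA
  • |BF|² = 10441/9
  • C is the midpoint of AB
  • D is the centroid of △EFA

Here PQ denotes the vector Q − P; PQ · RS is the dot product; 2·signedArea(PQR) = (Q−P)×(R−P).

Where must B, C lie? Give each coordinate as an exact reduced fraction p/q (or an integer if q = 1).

1. B_x = 38/3  [DF ∥ BA ∩ FA ∥ DB]
2. B_y = 21  [DF ∥ BA ∩ FA ∥ DB]
   → B = (38/3, 21)
3. C_x = 34/3  [C is the midpoint of AB]
4. C_y = 29/2  [C is the midpoint of AB]
   → C = (34/3, 29/2)

B = (38/3, 21)
C = (34/3, 29/2)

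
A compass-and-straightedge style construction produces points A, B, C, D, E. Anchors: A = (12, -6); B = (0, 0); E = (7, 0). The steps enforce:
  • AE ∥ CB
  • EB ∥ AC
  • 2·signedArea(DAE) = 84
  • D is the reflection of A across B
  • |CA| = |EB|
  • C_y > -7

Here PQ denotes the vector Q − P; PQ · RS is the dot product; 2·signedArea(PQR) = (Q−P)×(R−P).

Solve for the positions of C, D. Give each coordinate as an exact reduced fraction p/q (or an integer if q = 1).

C = (5, -6)
D = (-12, 6)

1. C_x = 5  [AE ∥ CB ∩ EB ∥ AC]
2. C_y = -6  [AE ∥ CB ∩ EB ∥ AC]
   → C = (5, -6)
3. D_x = -12  [D is the reflection of A across B]
4. D_y = 6  [D is the reflection of A across B]
   → D = (-12, 6)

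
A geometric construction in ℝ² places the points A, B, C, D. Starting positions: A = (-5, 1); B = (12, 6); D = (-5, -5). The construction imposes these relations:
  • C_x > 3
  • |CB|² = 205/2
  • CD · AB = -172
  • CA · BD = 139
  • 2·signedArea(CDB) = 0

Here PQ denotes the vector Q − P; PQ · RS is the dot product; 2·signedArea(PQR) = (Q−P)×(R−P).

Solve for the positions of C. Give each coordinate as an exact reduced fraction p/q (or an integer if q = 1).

C = (7/2, 1/2)

1. C_x = 7/2  [2·signedArea(CDB) = 0 ∩ CD · AB = -172]
2. C_y = 1/2  [2·signedArea(CDB) = 0 ∩ CD · AB = -172]
   → C = (7/2, 1/2)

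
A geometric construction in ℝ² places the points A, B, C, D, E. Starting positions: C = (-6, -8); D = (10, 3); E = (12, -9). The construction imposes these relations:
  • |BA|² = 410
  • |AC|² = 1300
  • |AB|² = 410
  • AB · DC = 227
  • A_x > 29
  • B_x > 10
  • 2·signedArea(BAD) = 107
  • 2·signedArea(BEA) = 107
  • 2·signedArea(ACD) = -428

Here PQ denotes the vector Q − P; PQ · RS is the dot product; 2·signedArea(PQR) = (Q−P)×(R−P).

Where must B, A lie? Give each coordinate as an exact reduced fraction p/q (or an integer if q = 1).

A = (30, -10)
B = (11, -3)

1. A_x = 30  [line -11·x + 16·y + 490 = 0 ∩ |AC|² = 1300]
2. A_y = -10  [line -11·x + 16·y + 490 = 0 ∩ |AC|² = 1300]
   → A = (30, -10)
3. B_x = 11  [2·signedArea(BEA) = 107 ∩ AB · DC = 227]
4. B_y = -3  [2·signedArea(BEA) = 107 ∩ AB · DC = 227]
   → B = (11, -3)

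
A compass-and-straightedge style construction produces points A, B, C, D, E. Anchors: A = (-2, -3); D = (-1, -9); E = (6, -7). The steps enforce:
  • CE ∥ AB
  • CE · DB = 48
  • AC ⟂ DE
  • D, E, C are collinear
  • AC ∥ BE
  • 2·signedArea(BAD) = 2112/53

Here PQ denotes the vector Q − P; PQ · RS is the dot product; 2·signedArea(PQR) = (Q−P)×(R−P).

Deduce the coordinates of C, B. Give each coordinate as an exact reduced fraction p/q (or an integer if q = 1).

B = (230/53, -63/53)
C = (-18/53, -467/53)

1. C_x = -18/53  [D, E, C are collinear ∩ AC ⟂ DE]
2. C_y = -467/53  [D, E, C are collinear ∩ AC ⟂ DE]
   → C = (-18/53, -467/53)
3. B_x = 230/53  [AC ∥ BE ∩ CE ∥ AB]
4. B_y = -63/53  [AC ∥ BE ∩ CE ∥ AB]
   → B = (230/53, -63/53)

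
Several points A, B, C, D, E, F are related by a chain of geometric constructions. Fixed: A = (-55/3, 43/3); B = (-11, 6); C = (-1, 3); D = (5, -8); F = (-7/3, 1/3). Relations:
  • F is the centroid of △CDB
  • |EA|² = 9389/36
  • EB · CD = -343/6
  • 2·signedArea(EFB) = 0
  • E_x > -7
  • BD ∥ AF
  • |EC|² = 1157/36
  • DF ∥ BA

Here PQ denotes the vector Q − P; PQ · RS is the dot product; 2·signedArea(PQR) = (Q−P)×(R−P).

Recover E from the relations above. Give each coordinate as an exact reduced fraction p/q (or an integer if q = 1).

1. E_x = -20/3  [2·signedArea(EFB) = 0 ∩ EB · CD = -343/6]
2. E_y = 19/6  [2·signedArea(EFB) = 0 ∩ EB · CD = -343/6]
   → E = (-20/3, 19/6)

E = (-20/3, 19/6)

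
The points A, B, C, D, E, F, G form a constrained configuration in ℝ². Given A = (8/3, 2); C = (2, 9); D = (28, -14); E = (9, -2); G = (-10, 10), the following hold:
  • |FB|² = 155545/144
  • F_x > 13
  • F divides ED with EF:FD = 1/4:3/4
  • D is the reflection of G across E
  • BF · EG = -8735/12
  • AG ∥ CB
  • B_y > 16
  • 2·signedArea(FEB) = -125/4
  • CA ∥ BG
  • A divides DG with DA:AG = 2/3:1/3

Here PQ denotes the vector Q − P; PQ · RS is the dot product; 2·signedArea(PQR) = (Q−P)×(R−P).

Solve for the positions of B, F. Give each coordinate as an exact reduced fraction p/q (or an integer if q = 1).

1. B_x = -32/3  [CA ∥ BG ∩ AG ∥ CB]
2. B_y = 17  [CA ∥ BG ∩ AG ∥ CB]
   → B = (-32/3, 17)
3. F_x = 55/4  [F divides ED with EF:FD = 1/4:3/4]
4. F_y = -5  [F divides ED with EF:FD = 1/4:3/4]
   → F = (55/4, -5)

B = (-32/3, 17)
F = (55/4, -5)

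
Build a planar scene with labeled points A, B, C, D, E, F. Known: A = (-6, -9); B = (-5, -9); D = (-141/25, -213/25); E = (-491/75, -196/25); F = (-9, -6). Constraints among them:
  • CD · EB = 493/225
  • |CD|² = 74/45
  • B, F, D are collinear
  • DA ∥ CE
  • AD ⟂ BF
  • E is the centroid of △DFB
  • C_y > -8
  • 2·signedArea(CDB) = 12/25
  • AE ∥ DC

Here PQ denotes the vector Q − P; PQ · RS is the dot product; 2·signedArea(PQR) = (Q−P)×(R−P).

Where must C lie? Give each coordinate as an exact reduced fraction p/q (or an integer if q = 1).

C = (-464/75, -184/25)

1. C_x = -464/75  [DA ∥ CE ∩ AE ∥ DC]
2. C_y = -184/25  [DA ∥ CE ∩ AE ∥ DC]
   → C = (-464/75, -184/25)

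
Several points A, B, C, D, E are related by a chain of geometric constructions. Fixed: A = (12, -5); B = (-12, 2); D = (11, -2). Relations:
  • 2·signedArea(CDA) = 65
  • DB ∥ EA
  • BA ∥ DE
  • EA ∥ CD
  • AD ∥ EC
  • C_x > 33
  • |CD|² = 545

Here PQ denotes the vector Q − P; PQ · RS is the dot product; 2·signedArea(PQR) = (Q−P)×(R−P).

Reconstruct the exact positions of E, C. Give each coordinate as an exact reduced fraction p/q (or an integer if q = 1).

C = (34, -6)
E = (35, -9)

1. E_x = 35  [DB ∥ EA ∩ BA ∥ DE]
2. E_y = -9  [DB ∥ EA ∩ BA ∥ DE]
   → E = (35, -9)
3. C_x = 34  [EA ∥ CD ∩ AD ∥ EC]
4. C_y = -6  [EA ∥ CD ∩ AD ∥ EC]
   → C = (34, -6)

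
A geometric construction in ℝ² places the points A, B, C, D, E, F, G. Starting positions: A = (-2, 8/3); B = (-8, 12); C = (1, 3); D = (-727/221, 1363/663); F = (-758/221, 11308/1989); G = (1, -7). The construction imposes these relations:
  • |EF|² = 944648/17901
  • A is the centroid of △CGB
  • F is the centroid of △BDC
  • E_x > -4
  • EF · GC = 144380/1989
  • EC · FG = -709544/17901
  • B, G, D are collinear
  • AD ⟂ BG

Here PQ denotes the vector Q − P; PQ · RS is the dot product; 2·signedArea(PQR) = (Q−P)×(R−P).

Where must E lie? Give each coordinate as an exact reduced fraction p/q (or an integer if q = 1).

1. E_x = -696/221  [EF · GC = 144380/1989 ∩ EC · FG = -709544/17901]
2. E_y = -3130/1989  [EF · GC = 144380/1989 ∩ EC · FG = -709544/17901]
   → E = (-696/221, -3130/1989)

E = (-696/221, -3130/1989)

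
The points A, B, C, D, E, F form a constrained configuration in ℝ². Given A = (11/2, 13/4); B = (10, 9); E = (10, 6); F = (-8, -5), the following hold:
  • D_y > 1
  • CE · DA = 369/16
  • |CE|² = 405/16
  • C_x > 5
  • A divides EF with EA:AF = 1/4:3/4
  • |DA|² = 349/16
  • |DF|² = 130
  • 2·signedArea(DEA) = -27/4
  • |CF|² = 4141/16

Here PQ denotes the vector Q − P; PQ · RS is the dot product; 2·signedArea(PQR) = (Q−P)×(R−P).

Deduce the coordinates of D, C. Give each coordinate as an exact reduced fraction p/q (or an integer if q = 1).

1. D_x = 1  [line 11/4·x + -9/2·y + 25/4 = 0 ∩ |DF|² = 130]
2. D_y = 2  [line 11/4·x + -9/2·y + 25/4 = 0 ∩ |DF|² = 130]
   → D = (1, 2)
3. C_x = 11/2  [line -9/2·x + -5/4·y + 471/16 = 0 ∩ |CE|² = 405/16]
4. C_y = 15/4  [line -9/2·x + -5/4·y + 471/16 = 0 ∩ |CE|² = 405/16]
   → C = (11/2, 15/4)

C = (11/2, 15/4)
D = (1, 2)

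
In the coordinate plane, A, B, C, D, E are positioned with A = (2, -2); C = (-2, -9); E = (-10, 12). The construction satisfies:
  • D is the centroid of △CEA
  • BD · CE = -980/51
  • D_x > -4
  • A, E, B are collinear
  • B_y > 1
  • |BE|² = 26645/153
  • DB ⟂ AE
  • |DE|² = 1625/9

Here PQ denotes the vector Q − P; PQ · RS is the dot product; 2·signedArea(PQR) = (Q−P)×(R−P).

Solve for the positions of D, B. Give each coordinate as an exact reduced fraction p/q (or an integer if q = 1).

1. D_x = -10/3  [D is the centroid of △CEA]
2. D_y = 1/3  [D is the centroid of △CEA]
   → D = (-10/3, 1/3)
3. B_x = -24/17  [A, E, B are collinear ∩ DB ⟂ AE]
4. B_y = 101/51  [A, E, B are collinear ∩ DB ⟂ AE]
   → B = (-24/17, 101/51)

B = (-24/17, 101/51)
D = (-10/3, 1/3)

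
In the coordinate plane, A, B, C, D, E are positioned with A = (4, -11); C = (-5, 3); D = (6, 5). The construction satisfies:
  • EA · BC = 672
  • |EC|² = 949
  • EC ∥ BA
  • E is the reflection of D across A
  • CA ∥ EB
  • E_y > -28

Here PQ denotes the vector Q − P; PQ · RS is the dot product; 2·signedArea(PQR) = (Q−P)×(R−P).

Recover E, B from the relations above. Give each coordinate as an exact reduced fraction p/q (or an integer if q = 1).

1. E_x = 2  [E is the reflection of D across A]
2. E_y = -27  [E is the reflection of D across A]
   → E = (2, -27)
3. B_x = 11  [EC ∥ BA ∩ CA ∥ EB]
4. B_y = -41  [EC ∥ BA ∩ CA ∥ EB]
   → B = (11, -41)

B = (11, -41)
E = (2, -27)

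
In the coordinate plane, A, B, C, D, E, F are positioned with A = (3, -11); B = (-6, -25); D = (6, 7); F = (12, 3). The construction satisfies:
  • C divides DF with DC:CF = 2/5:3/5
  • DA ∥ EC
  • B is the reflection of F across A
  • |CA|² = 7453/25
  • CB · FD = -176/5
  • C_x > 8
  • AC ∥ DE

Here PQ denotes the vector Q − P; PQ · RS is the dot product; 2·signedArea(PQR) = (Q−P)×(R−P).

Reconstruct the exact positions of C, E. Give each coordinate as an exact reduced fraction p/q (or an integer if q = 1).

1. C_x = 42/5  [C divides DF with DC:CF = 2/5:3/5]
2. C_y = 27/5  [C divides DF with DC:CF = 2/5:3/5]
   → C = (42/5, 27/5)
3. E_x = 57/5  [DA ∥ EC ∩ AC ∥ DE]
4. E_y = 117/5  [DA ∥ EC ∩ AC ∥ DE]
   → E = (57/5, 117/5)

C = (42/5, 27/5)
E = (57/5, 117/5)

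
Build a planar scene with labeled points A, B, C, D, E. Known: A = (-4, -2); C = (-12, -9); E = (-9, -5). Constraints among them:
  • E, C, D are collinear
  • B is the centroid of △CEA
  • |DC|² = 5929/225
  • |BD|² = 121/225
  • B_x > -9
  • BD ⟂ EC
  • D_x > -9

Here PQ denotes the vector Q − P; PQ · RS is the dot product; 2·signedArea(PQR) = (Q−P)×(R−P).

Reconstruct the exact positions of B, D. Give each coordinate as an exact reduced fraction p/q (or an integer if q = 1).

1. B_x = -25/3  [B is the centroid of △CEA]
2. B_y = -16/3  [B is the centroid of △CEA]
   → B = (-25/3, -16/3)
3. D_x = -223/25  [E, C, D are collinear ∩ BD ⟂ EC]
4. D_y = -367/75  [E, C, D are collinear ∩ BD ⟂ EC]
   → D = (-223/25, -367/75)

B = (-25/3, -16/3)
D = (-223/25, -367/75)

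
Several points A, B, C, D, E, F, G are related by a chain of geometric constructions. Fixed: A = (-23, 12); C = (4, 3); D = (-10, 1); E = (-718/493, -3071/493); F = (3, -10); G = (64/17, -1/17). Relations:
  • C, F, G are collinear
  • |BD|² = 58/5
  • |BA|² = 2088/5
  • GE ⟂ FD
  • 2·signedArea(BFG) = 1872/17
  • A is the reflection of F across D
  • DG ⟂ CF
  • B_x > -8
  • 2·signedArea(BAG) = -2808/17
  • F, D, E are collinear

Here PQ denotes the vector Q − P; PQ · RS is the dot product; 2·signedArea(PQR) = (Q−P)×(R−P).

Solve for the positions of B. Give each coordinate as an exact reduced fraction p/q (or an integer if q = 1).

B = (-37/5, -6/5)

1. B_x = -37/5  [2·signedArea(BFG) = 1872/17 ∩ 2·signedArea(BAG) = -2808/17]
2. B_y = -6/5  [2·signedArea(BFG) = 1872/17 ∩ 2·signedArea(BAG) = -2808/17]
   → B = (-37/5, -6/5)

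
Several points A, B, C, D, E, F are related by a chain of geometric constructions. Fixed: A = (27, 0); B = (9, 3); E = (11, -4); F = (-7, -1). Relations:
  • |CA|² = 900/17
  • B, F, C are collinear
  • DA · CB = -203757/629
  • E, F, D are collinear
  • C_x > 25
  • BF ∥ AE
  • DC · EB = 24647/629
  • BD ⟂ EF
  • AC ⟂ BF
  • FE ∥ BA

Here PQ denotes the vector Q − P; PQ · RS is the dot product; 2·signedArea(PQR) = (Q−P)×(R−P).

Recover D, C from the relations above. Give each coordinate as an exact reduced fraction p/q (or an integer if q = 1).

C = (429/17, 120/17)
D = (293/37, -129/37)

1. D_x = 293/37  [E, F, D are collinear ∩ BD ⟂ EF]
2. D_y = -129/37  [E, F, D are collinear ∩ BD ⟂ EF]
   → D = (293/37, -129/37)
3. C_x = 429/17  [B, F, C are collinear ∩ AC ⟂ BF]
4. C_y = 120/17  [B, F, C are collinear ∩ AC ⟂ BF]
   → C = (429/17, 120/17)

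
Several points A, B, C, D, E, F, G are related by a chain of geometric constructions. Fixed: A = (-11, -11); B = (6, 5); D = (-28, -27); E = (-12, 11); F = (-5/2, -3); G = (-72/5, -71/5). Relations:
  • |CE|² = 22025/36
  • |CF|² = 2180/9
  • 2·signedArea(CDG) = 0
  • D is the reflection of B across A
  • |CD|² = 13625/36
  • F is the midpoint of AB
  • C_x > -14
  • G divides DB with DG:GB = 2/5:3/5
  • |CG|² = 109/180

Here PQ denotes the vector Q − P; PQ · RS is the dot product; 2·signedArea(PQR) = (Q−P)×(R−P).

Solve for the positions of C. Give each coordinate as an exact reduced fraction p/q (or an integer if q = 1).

1. C_x = -83/6  [line -64/5·x + 68/5·y + 44/5 = 0 ∩ |CD|² = 13625/36]
2. C_y = -41/3  [line -64/5·x + 68/5·y + 44/5 = 0 ∩ |CD|² = 13625/36]
   → C = (-83/6, -41/3)

C = (-83/6, -41/3)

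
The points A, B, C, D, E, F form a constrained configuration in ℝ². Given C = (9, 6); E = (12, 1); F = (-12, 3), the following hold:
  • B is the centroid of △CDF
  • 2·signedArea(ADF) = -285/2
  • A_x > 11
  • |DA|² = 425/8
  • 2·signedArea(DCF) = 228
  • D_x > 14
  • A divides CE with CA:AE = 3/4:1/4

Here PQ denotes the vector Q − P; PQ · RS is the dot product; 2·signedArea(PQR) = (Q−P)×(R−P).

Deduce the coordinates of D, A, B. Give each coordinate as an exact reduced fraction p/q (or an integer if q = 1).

A = (45/4, 9/4)
B = (4, 5/3)
D = (15, -4)

1. A_x = 45/4  [A divides CE with CA:AE = 3/4:1/4]
2. A_y = 9/4  [A divides CE with CA:AE = 3/4:1/4]
   → A = (45/4, 9/4)
3. D_x = 15  [2·signedArea(DCF) = 228 ∩ 2·signedArea(ADF) = -285/2]
4. D_y = -4  [2·signedArea(DCF) = 228 ∩ 2·signedArea(ADF) = -285/2]
   → D = (15, -4)
5. B_x = 4  [B is the centroid of △CDF]
6. B_y = 5/3  [B is the centroid of △CDF]
   → B = (4, 5/3)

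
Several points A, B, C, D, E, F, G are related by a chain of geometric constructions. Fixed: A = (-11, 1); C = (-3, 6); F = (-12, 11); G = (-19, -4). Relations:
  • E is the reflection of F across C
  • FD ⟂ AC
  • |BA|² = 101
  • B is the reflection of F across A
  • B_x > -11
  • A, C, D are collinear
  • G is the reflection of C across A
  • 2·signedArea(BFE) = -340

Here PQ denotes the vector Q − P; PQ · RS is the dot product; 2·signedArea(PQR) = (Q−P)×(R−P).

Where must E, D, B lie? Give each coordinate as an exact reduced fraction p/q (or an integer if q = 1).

B = (-10, -9)
D = (-643/89, 299/89)
E = (6, 1)

1. E_x = 6  [E is the reflection of F across C]
2. E_y = 1  [E is the reflection of F across C]
   → E = (6, 1)
3. D_x = -643/89  [A, C, D are collinear ∩ FD ⟂ AC]
4. D_y = 299/89  [A, C, D are collinear ∩ FD ⟂ AC]
   → D = (-643/89, 299/89)
5. B_x = -10  [B is the reflection of F across A]
6. B_y = -9  [B is the reflection of F across A]
   → B = (-10, -9)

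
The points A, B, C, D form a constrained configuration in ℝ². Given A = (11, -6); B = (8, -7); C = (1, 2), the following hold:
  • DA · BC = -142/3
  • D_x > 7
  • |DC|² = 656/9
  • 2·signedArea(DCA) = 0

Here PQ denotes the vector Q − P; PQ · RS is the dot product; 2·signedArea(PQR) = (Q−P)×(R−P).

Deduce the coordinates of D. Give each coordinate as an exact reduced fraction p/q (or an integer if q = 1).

1. D_x = 23/3  [2·signedArea(DCA) = 0 ∩ DA · BC = -142/3]
2. D_y = -10/3  [2·signedArea(DCA) = 0 ∩ DA · BC = -142/3]
   → D = (23/3, -10/3)

D = (23/3, -10/3)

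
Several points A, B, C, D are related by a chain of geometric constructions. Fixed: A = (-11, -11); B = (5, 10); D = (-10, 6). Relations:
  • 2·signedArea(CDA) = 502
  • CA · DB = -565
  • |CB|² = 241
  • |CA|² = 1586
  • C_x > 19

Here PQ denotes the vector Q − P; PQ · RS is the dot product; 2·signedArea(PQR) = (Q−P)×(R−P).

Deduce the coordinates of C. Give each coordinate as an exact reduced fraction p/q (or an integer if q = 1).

1. C_x = 20  [2·signedArea(CDA) = 502 ∩ CA · DB = -565]
2. C_y = 14  [2·signedArea(CDA) = 502 ∩ CA · DB = -565]
   → C = (20, 14)

C = (20, 14)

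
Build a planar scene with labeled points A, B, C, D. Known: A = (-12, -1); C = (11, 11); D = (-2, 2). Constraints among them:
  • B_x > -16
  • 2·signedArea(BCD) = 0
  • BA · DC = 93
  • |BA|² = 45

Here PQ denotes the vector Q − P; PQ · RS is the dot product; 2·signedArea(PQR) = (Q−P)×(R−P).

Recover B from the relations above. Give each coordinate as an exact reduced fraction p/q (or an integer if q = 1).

1. B_x = -15  [2·signedArea(BCD) = 0 ∩ BA · DC = 93]
2. B_y = -7  [2·signedArea(BCD) = 0 ∩ BA · DC = 93]
   → B = (-15, -7)

B = (-15, -7)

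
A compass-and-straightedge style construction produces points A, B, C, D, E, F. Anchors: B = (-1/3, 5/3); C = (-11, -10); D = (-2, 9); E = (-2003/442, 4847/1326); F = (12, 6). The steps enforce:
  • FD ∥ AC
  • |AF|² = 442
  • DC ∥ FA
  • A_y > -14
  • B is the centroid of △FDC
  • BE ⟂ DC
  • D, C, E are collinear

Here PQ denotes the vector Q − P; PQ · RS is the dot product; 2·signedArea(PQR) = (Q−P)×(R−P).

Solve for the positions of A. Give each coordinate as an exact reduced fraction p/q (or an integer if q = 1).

1. A_x = 3  [FD ∥ AC ∩ DC ∥ FA]
2. A_y = -13  [FD ∥ AC ∩ DC ∥ FA]
   → A = (3, -13)

A = (3, -13)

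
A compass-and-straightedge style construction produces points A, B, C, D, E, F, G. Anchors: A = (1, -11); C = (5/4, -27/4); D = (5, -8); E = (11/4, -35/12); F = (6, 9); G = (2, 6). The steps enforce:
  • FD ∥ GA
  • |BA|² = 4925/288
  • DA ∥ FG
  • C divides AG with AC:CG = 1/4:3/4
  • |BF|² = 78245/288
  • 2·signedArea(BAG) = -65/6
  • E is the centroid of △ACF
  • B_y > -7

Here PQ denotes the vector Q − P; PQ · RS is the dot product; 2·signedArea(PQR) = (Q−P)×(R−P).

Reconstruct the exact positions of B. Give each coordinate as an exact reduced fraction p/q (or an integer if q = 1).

B = (15/8, -167/24)

1. B_x = 15/8  [line -17·x + 1·y + 233/6 = 0 ∩ |BA|² = 4925/288]
2. B_y = -167/24  [line -17·x + 1·y + 233/6 = 0 ∩ |BA|² = 4925/288]
   → B = (15/8, -167/24)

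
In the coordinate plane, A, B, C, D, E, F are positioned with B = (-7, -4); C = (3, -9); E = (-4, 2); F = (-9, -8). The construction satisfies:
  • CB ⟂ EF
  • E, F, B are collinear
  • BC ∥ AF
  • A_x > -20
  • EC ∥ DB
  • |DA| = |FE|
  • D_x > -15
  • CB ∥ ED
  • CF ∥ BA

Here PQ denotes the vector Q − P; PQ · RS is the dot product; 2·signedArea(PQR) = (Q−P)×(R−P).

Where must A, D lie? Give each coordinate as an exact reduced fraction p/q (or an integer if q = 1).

1. A_x = -19  [BC ∥ AF ∩ CF ∥ BA]
2. A_y = -3  [BC ∥ AF ∩ CF ∥ BA]
   → A = (-19, -3)
3. D_x = -14  [EC ∥ DB ∩ CB ∥ ED]
4. D_y = 7  [EC ∥ DB ∩ CB ∥ ED]
   → D = (-14, 7)

A = (-19, -3)
D = (-14, 7)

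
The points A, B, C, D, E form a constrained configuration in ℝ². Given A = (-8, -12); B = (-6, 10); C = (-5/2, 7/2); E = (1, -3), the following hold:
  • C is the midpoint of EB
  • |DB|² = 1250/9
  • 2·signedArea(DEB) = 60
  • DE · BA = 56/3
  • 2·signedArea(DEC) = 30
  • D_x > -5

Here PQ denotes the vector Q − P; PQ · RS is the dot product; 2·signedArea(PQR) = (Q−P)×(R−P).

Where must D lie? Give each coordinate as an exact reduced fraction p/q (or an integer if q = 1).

D = (-13/3, -5/3)

1. D_x = -13/3  [2·signedArea(DEB) = 60 ∩ DE · BA = 56/3]
2. D_y = -5/3  [2·signedArea(DEB) = 60 ∩ DE · BA = 56/3]
   → D = (-13/3, -5/3)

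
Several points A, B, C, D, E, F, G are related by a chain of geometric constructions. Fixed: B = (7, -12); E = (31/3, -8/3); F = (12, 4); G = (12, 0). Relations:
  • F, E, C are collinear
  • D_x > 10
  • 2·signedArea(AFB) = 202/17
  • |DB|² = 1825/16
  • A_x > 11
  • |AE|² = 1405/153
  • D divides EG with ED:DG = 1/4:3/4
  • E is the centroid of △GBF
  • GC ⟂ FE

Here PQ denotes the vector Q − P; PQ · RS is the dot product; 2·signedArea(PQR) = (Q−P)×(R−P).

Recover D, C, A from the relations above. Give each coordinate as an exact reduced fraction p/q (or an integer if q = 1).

A = (196/17, 2/17)
C = (188/17, 4/17)
D = (43/4, -2)

1. D_x = 43/4  [D divides EG with ED:DG = 1/4:3/4]
2. D_y = -2  [D divides EG with ED:DG = 1/4:3/4]
   → D = (43/4, -2)
3. C_x = 188/17  [F, E, C are collinear ∩ GC ⟂ FE]
4. C_y = 4/17  [F, E, C are collinear ∩ GC ⟂ FE]
   → C = (188/17, 4/17)
5. A_x = 196/17  [line 16·x + -5·y + -3126/17 = 0 ∩ |AE|² = 1405/153]
6. A_y = 2/17  [line 16·x + -5·y + -3126/17 = 0 ∩ |AE|² = 1405/153]
   → A = (196/17, 2/17)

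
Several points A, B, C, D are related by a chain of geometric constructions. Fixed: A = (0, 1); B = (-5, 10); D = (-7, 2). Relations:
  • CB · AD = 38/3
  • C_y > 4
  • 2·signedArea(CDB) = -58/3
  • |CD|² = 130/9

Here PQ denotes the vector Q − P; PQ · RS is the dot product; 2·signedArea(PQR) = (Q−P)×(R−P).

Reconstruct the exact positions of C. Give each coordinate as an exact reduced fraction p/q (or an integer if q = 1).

1. C_x = -4  [2·signedArea(CDB) = -58/3 ∩ CB · AD = 38/3]
2. C_y = 13/3  [2·signedArea(CDB) = -58/3 ∩ CB · AD = 38/3]
   → C = (-4, 13/3)

C = (-4, 13/3)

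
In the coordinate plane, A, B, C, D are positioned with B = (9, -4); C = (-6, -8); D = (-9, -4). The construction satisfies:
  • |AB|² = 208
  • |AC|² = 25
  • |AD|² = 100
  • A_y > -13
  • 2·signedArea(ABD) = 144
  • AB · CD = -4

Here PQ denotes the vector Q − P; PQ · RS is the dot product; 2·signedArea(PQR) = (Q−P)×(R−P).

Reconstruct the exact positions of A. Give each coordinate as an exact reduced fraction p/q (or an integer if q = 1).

1. A_x = -3  [2·signedArea(ABD) = 144 ∩ AB · CD = -4]
2. A_y = -12  [2·signedArea(ABD) = 144 ∩ AB · CD = -4]
   → A = (-3, -12)

A = (-3, -12)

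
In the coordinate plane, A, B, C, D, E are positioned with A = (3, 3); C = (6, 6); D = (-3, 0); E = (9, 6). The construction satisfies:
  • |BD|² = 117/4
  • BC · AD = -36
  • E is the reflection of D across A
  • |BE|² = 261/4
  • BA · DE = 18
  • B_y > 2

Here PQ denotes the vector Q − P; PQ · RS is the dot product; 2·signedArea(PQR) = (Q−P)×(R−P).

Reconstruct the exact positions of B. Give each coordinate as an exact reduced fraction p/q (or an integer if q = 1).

B = (3/2, 3)

1. B_x = 3/2  [line -12·x + -6·y + 36 = 0 ∩ |BD|² = 117/4]
2. B_y = 3  [line -12·x + -6·y + 36 = 0 ∩ |BD|² = 117/4]
   → B = (3/2, 3)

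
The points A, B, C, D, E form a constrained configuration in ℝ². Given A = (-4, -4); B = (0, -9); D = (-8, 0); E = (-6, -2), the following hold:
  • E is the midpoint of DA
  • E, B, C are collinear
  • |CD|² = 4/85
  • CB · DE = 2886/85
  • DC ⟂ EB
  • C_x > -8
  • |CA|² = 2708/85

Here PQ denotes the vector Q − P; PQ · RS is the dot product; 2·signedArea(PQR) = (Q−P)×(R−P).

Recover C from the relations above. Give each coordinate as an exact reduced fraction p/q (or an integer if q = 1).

C = (-666/85, 12/85)

1. C_x = -666/85  [E, B, C are collinear ∩ DC ⟂ EB]
2. C_y = 12/85  [E, B, C are collinear ∩ DC ⟂ EB]
   → C = (-666/85, 12/85)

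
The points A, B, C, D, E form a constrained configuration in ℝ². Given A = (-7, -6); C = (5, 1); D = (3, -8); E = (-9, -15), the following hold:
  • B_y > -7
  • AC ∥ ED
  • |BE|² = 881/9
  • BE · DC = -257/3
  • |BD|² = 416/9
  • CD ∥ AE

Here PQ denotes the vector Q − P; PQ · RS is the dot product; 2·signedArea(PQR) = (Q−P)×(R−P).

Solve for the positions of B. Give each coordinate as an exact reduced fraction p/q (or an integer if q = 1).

1. B_x = -11/3  [line -2·x + -9·y + -202/3 = 0 ∩ |BD|² = 416/9]
2. B_y = -20/3  [line -2·x + -9·y + -202/3 = 0 ∩ |BD|² = 416/9]
   → B = (-11/3, -20/3)

B = (-11/3, -20/3)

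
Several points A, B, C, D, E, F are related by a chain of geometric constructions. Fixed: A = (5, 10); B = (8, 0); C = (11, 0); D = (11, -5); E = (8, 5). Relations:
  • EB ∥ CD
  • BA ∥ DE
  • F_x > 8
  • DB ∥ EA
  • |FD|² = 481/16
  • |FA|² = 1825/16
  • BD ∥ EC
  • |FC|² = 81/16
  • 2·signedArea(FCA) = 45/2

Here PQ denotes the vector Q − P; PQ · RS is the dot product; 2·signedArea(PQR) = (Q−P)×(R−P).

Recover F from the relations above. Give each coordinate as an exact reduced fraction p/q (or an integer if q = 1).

F = (35/4, 0)

1. F_x = 35/4  [line -10·x + -6·y + 175/2 = 0 ∩ |FA|² = 1825/16]
2. F_y = 0  [line -10·x + -6·y + 175/2 = 0 ∩ |FA|² = 1825/16]
   → F = (35/4, 0)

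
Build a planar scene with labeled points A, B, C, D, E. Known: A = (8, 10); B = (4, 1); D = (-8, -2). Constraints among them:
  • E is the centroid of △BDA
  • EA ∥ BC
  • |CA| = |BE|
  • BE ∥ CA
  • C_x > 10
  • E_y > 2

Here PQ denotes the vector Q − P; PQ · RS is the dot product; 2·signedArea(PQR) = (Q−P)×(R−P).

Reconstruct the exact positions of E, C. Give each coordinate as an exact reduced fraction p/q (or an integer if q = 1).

C = (32/3, 8)
E = (4/3, 3)

1. E_x = 4/3  [E is the centroid of △BDA]
2. E_y = 3  [E is the centroid of △BDA]
   → E = (4/3, 3)
3. C_x = 32/3  [BE ∥ CA ∩ EA ∥ BC]
4. C_y = 8  [BE ∥ CA ∩ EA ∥ BC]
   → C = (32/3, 8)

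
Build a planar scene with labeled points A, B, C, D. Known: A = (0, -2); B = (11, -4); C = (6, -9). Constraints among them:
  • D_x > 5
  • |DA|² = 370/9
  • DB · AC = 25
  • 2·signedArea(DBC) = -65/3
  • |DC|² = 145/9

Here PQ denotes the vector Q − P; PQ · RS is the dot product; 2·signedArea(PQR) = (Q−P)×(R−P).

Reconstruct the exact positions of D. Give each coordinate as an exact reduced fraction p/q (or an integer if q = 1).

1. D_x = 17/3  [2·signedArea(DBC) = -65/3 ∩ DB · AC = 25]
2. D_y = -5  [2·signedArea(DBC) = -65/3 ∩ DB · AC = 25]
   → D = (17/3, -5)

D = (17/3, -5)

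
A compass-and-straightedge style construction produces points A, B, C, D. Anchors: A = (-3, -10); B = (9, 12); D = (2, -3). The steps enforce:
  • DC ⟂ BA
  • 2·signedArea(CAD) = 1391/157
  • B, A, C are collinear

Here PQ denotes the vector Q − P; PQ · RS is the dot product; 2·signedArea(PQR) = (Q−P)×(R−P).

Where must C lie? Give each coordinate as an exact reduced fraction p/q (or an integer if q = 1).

C = (171/157, -393/157)

1. C_x = 171/157  [B, A, C are collinear ∩ DC ⟂ BA]
2. C_y = -393/157  [B, A, C are collinear ∩ DC ⟂ BA]
   → C = (171/157, -393/157)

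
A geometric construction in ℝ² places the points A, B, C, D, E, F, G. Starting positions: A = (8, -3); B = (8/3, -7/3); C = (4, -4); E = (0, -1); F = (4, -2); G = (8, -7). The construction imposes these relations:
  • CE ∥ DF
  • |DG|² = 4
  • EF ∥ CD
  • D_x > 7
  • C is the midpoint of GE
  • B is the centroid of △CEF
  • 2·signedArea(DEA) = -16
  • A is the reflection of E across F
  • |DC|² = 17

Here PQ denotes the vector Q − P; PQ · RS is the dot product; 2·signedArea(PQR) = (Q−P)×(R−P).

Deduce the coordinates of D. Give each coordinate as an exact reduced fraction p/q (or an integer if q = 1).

1. D_x = 8  [CE ∥ DF ∩ EF ∥ CD]
2. D_y = -5  [CE ∥ DF ∩ EF ∥ CD]
   → D = (8, -5)

D = (8, -5)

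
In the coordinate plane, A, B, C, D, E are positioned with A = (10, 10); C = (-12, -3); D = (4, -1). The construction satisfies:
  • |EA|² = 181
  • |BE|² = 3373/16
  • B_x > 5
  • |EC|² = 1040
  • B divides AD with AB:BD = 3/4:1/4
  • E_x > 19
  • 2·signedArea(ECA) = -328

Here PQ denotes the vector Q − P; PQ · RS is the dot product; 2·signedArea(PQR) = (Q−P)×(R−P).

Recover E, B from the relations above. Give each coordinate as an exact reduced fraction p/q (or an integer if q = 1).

B = (11/2, 7/4)
E = (20, 1)

1. E_x = 20  [line -13·x + 22·y + 238 = 0 ∩ |EA|² = 181]
2. E_y = 1  [line -13·x + 22·y + 238 = 0 ∩ |EA|² = 181]
   → E = (20, 1)
3. B_x = 11/2  [B divides AD with AB:BD = 3/4:1/4]
4. B_y = 7/4  [B divides AD with AB:BD = 3/4:1/4]
   → B = (11/2, 7/4)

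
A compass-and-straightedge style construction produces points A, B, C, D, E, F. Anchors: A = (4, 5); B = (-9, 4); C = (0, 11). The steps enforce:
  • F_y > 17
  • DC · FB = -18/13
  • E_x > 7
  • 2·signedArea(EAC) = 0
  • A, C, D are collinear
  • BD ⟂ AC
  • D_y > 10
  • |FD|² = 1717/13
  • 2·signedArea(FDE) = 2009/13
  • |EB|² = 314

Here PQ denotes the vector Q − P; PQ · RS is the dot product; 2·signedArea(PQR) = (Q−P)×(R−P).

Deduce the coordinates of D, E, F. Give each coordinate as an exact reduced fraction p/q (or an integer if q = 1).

1. D_x = 6/13  [A, C, D are collinear ∩ BD ⟂ AC]
2. D_y = 134/13  [A, C, D are collinear ∩ BD ⟂ AC]
   → D = (6/13, 134/13)
3. E_x = 8  [line -6·x + -4·y + 44 = 0 ∩ |EB|² = 314]
4. E_y = -1  [line -6·x + -4·y + 44 = 0 ∩ |EB|² = 314]
   → E = (8, -1)
5. F_x = 9  [2·signedArea(FDE) = 2009/13 ∩ DC · FB = -18/13]
6. F_y = 18  [2·signedArea(FDE) = 2009/13 ∩ DC · FB = -18/13]
   → F = (9, 18)

D = (6/13, 134/13)
E = (8, -1)
F = (9, 18)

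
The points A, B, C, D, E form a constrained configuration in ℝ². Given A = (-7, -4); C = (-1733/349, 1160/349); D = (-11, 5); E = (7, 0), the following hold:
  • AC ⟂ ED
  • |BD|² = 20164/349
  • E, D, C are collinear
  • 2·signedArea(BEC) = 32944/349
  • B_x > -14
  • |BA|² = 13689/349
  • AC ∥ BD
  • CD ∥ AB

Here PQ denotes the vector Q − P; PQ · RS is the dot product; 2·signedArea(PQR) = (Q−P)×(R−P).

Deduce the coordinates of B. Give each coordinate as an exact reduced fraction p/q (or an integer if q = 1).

B = (-4549/349, -811/349)

1. B_x = -4549/349  [AC ∥ BD ∩ CD ∥ AB]
2. B_y = -811/349  [AC ∥ BD ∩ CD ∥ AB]
   → B = (-4549/349, -811/349)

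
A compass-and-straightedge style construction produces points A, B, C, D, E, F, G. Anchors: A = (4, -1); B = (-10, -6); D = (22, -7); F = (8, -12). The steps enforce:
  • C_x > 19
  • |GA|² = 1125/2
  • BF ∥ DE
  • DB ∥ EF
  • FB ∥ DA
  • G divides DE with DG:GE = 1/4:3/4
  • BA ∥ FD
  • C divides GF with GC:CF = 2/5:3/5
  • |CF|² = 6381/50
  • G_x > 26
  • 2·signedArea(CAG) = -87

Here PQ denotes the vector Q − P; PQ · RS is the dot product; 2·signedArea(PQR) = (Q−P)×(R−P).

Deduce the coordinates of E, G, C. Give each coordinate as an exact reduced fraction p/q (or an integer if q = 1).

C = (191/10, -99/10)
E = (40, -13)
G = (53/2, -17/2)

1. E_x = 40  [DB ∥ EF ∩ BF ∥ DE]
2. E_y = -13  [DB ∥ EF ∩ BF ∥ DE]
   → E = (40, -13)
3. G_x = 53/2  [G divides DE with DG:GE = 1/4:3/4]
4. G_y = -17/2  [G divides DE with DG:GE = 1/4:3/4]
   → G = (53/2, -17/2)
5. C_x = 191/10  [C divides GF with GC:CF = 2/5:3/5]
6. C_y = -99/10  [C divides GF with GC:CF = 2/5:3/5]
   → C = (191/10, -99/10)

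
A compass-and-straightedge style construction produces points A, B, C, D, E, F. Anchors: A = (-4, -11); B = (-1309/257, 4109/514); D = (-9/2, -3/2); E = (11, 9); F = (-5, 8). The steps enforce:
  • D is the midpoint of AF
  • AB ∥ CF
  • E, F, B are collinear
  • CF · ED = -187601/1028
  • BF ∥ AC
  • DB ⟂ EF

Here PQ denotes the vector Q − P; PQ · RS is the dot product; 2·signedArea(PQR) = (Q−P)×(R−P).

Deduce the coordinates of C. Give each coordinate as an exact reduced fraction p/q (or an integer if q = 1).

C = (-1004/257, -5651/514)

1. C_x = -1004/257  [AB ∥ CF ∩ BF ∥ AC]
2. C_y = -5651/514  [AB ∥ CF ∩ BF ∥ AC]
   → C = (-1004/257, -5651/514)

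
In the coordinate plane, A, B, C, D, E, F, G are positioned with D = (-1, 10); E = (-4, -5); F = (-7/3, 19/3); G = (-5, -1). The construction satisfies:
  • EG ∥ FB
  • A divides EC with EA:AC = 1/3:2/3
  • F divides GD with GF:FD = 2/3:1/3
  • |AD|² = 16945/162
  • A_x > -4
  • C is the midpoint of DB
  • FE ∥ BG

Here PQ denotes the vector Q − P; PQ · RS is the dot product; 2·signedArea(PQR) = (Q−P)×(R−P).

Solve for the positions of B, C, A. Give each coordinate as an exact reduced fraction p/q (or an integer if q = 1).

1. B_x = -10/3  [FE ∥ BG ∩ EG ∥ FB]
2. B_y = 31/3  [FE ∥ BG ∩ EG ∥ FB]
   → B = (-10/3, 31/3)
3. C_x = -13/6  [C is the midpoint of DB]
4. C_y = 61/6  [C is the midpoint of DB]
   → C = (-13/6, 61/6)
5. A_x = -61/18  [A divides EC with EA:AC = 1/3:2/3]
6. A_y = 1/18  [A divides EC with EA:AC = 1/3:2/3]
   → A = (-61/18, 1/18)

A = (-61/18, 1/18)
B = (-10/3, 31/3)
C = (-13/6, 61/6)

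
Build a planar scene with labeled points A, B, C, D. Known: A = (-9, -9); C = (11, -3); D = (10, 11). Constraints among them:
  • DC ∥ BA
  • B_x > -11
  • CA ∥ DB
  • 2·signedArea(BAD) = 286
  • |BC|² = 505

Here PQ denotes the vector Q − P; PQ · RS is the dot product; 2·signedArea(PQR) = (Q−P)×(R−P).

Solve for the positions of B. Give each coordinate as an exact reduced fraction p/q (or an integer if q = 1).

B = (-10, 5)

1. B_x = -10  [DC ∥ BA ∩ CA ∥ DB]
2. B_y = 5  [DC ∥ BA ∩ CA ∥ DB]
   → B = (-10, 5)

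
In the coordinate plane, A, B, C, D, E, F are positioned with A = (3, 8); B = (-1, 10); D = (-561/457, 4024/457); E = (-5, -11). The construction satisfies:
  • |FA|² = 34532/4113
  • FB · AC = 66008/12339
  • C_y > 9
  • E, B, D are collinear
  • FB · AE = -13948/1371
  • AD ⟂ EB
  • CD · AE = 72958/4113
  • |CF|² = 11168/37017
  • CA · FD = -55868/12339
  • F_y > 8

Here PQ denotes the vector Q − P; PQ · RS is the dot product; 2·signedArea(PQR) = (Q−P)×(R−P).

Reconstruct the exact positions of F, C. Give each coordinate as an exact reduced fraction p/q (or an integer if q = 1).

C = (-665/4113, 38210/4113)
F = (353/1371, 12250/1371)

1. F_x = 353/1371  [line 8·x + 19·y + -235574/1371 = 0 ∩ |FA|² = 34532/4113]
2. F_y = 12250/1371  [line 8·x + 19·y + -235574/1371 = 0 ∩ |FA|² = 34532/4113]
   → F = (353/1371, 12250/1371)
3. C_x = -665/4113  [CA · FD = -55868/12339 ∩ CD · AE = 72958/4113]
4. C_y = 38210/4113  [CA · FD = -55868/12339 ∩ CD · AE = 72958/4113]
   → C = (-665/4113, 38210/4113)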